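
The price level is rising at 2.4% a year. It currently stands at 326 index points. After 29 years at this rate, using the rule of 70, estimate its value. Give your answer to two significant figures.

It doubles every 70/2.4 ≈ 29.17 years, so 29 years is 0.99 doublings.
2^0.99 ≈ 1.99; 326 × 1.99 ≈ 650 index points.

approximately 650 index points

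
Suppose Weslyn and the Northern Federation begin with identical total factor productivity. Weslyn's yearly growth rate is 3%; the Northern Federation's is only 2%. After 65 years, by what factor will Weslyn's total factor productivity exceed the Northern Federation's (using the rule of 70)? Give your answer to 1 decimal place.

Only the 1-point difference matters.
70/1 ≈ 70.00 years per doubling of the ratio; 65 years gives 0.93 doublings, so ≈ 1.9×.

around 1.9 times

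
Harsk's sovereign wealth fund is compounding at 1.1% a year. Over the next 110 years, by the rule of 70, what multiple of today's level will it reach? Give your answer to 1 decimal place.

Doubles every ≈ 63.64 years (70/1.1).
110 years is 1.73 doublings; 2^1.73 ≈ 3.3×.

approximately 3.3 times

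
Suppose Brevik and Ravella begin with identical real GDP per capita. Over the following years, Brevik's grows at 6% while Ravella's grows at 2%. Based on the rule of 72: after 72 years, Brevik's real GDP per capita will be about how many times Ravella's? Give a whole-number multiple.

around 16 times

Rate gap = 6% − 2% = 4 points.
The ratio doubles every 72/4 ≈ 18.00 years.
72/18.00 ≈ 4.00 doublings → ratio ≈ 2^4.00 ≈ 16.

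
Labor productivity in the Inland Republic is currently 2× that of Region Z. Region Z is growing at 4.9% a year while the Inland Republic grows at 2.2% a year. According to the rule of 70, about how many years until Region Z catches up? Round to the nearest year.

around 26 years

The growth-rate gap is 4.9% − 2.2% = 2.7 percentage points.
So the ratio between them halves every 70/2.7 ≈ 25.93 years.
A 2× gap closes after 1 halving: 1 × 25.93 ≈ 26 years.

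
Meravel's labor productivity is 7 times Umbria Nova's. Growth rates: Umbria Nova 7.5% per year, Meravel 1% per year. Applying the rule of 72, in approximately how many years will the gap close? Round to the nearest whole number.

Umbria Nova gains on Meravel at 7.5% − 1% = 6.5 points a year.
At that relative rate the gap halves every 72/6.5 ≈ 11.08 years.
A 7 times gap takes log₂(7) ≈ 2.81 halvings to close: 2.81 × 11.08 ≈ 31 years.

≈ 31 years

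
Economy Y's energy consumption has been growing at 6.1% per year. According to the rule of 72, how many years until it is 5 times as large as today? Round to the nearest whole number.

approximately 27 years

One doubling takes 72/6.1 = 11.80 years.
5× is log₂ 5 ≈ 2.32 doublings, so ≈ 2.32 × 11.80 = 27 years.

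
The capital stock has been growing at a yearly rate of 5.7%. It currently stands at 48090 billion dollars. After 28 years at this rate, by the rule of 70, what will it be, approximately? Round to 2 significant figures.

approximately 230000 billion dollars

It doubles every 70/5.7 ≈ 12.28 years, so 28 years is 2.28 doublings.
2^2.28 ≈ 4.86; 48090 × 4.86 ≈ 230000 billion dollars.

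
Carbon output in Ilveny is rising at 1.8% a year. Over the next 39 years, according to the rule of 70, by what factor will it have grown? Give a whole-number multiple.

approximately 2 times

At 1.8% one doubling takes ≈ 38.89 years; 39 years is 1 of them, so ×2.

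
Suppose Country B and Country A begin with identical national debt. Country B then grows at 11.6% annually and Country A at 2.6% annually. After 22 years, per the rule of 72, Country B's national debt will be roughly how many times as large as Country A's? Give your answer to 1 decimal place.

Rate gap = 11.6% − 2.6% = 9 points.
The ratio doubles every 72/9 ≈ 8.00 years.
22/8.00 ≈ 2.75 doublings → ratio ≈ 2^2.75 ≈ 6.7.

about 6.7 times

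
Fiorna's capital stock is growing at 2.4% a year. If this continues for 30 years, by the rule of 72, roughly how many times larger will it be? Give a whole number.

around 2 times

72/2.4 ≈ 30.00 years per doubling.
30 years fits 1 doubling: 2^1 = 2.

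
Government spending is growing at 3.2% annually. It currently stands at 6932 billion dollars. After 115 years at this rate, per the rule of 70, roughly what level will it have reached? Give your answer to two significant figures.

≈ 270000 billion dollars

It doubles every 70/3.2 ≈ 21.88 years, so 115 years is 5.26 doublings.
2^5.26 ≈ 38.32; 6932 × 38.32 ≈ 270000 billion dollars.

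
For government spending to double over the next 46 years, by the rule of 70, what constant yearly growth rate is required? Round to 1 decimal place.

roughly 1.5%

70 / 46 ≈ 1.52, so about 1.5% per year.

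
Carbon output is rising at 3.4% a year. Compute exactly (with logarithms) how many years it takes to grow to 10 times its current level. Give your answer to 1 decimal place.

t = ln(10) / ln(1 + 0.034) = 2.3026 / 0.033435 ≈ 68.87.

68.9 years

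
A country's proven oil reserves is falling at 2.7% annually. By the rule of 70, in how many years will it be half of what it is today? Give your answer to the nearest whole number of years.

Halving time ≈ 70 / 2.7 = 25.93 → 26 years.

≈ 26 years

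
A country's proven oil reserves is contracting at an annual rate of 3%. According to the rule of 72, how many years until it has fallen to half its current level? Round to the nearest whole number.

Halving time ≈ 72 / 3 = 24.00 → 24 years.

roughly 24 years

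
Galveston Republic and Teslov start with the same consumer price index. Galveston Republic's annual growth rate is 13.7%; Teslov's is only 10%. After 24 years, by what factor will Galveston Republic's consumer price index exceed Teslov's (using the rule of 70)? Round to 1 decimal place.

about 2.4 times

Galveston Republic pulls ahead at 3.7 pp per year, so the ratio doubles every 70/3.7 ≈ 18.92 years.
In 24 years that's 1.27 doublings: 2^1.27 ≈ 2.4.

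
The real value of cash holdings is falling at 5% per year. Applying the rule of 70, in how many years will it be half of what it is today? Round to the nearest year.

around 14 years

Falling at 5%, it halves about every 70/5 = 14.00 years.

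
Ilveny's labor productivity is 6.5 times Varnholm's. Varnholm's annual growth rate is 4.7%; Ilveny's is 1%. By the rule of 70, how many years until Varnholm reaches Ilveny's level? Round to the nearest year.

Varnholm gains on Ilveny at 4.7% − 1% = 3.7 points a year.
At that relative rate the gap halves every 70/3.7 ≈ 18.92 years.
A 6.5 times gap takes log₂(6.5) ≈ 2.70 halvings to close: 2.70 × 18.92 ≈ 51 years.

roughly 51 years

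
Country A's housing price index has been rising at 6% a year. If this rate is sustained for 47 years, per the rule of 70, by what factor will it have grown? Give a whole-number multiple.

around 16 times

70/6 ≈ 11.67 years per doubling.
47 years fits 4 doublings: 2^4 = 16.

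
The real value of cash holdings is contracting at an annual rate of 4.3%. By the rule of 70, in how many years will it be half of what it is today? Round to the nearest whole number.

Halving time ≈ 70 / 4.3 = 16.28 → 16 years.

≈ 16 years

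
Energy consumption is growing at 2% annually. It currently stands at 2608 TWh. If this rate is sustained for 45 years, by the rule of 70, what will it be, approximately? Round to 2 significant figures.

roughly 6400 TWh

It doubles every 70/2 ≈ 35.00 years, so 45 years is 1.29 doublings.
2^1.29 ≈ 2.45; 2608 × 2.45 ≈ 6400 TWh.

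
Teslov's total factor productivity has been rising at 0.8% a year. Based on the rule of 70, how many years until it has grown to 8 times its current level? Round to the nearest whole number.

At 0.8% it doubles every 70/0.8 ≈ 87.50 years.
8 = 2^3, so 3 doublings → 263 years.

263 years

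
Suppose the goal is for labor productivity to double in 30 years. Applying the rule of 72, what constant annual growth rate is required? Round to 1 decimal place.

around 2.4% annually

72 / 30 ≈ 2.40, so about 2.4% annually.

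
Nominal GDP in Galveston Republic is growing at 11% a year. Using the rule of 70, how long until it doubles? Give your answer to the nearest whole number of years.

around 6 years

At 11%, doubling takes about 70/11 = 6.36 years.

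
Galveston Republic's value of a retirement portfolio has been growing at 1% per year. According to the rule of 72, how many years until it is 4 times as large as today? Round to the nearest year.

around 144 years

One doubling takes 72/1 = 72.00 years.
4 = 2^2, so 2 doublings → 144 years.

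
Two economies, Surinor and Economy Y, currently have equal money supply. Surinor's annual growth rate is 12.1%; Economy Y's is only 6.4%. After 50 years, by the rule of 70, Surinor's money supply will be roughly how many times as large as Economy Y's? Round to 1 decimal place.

roughly 16.8 times

Only the 5.7-point difference matters.
70/5.7 ≈ 12.28 years per doubling of the ratio; 50 years gives 4.07 doublings, so ≈ 16.8×.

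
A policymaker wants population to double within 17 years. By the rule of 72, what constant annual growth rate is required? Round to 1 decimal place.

72 / 17 ≈ 4.24, so about 4.2% annually.

around 4.2% annually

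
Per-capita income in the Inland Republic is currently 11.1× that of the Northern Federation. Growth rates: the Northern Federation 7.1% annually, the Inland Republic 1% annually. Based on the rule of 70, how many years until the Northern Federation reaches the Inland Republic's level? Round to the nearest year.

about 40 years

What matters is the difference: 6.1 pp.
Rule of 70 on the gap: the ratio halves every 70/6.1 ≈ 11.48 years.
An 11.1× gap takes log₂(11.1) ≈ 3.47 halvings to close: 3.47 × 11.48 ≈ 40 years.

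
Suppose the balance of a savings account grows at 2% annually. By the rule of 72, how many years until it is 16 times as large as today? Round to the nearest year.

One doubling takes 72/2 = 36.00 years.
Getting to 16× needs 4 doublings: 4 × 36.00 ≈ 144 years.

≈ 144 years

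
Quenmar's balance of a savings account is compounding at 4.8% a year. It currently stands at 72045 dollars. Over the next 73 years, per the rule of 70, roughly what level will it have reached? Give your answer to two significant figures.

approximately 2300000 dollars

It doubles every 70/4.8 ≈ 14.58 years, so 73 years is 5.01 doublings.
2^5.01 ≈ 32.22; 72045 × 32.22 ≈ 2300000 dollars.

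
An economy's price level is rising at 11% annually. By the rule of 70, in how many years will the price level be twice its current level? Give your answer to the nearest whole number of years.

Doubling time ≈ 70 / 11 = 6.36 years.

around 6 years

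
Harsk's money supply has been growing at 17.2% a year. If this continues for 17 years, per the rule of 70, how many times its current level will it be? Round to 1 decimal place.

Doubles every ≈ 4.07 years (70/17.2).
17 years is 4.18 doublings; 2^4.18 ≈ 18.1×.

roughly 18.1 times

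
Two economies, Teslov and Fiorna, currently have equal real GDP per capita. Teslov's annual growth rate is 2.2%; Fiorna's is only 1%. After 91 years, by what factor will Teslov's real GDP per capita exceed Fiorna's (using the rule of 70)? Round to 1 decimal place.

approximately 2.9 times

Only the 1.2-point difference matters.
70/1.2 ≈ 58.33 years per doubling of the ratio; 91 years gives 1.56 doublings, so ≈ 2.9×.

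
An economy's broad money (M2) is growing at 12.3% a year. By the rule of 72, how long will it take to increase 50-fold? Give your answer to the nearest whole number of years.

roughly 33 years

Doubling time ≈ 72/12.3 = 5.85 years.
Reaching 50× takes log₂(50) ≈ 5.64 doublings.
5.64 × 5.85 ≈ 33 years.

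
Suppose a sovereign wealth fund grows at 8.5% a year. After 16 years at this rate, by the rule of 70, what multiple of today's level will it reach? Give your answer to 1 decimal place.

Doubling time ≈ 70/8.5 = 8.24 years.
16 years / 8.24 ≈ 1.94 doublings → factor 2^1.94 ≈ 3.8.

about 3.8 times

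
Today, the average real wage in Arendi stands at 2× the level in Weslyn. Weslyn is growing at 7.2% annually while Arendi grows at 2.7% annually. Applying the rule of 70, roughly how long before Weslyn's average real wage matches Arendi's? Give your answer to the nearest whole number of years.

Weslyn gains on Arendi at 7.2% − 2.7% = 4.5 points a year.
At that relative rate the gap halves every 70/4.5 ≈ 15.56 years.
A 2× gap closes after 1 halving: 1 × 15.56 ≈ 16 years.

≈ 16 years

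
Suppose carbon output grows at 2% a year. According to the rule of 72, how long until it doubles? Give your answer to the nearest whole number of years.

about 36 years

72/2 ≈ 36.00, so it doubles roughly every 36 years.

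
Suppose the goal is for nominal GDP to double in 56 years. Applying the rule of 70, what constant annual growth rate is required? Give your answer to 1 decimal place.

around 1.3%

70 / 56 ≈ 1.25, so about 1.3% a year.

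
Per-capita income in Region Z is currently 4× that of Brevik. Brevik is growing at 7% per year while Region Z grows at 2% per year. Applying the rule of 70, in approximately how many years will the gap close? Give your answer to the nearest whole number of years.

The growth-rate gap is 7% − 2% = 5 percentage points.
So the ratio between them halves every 70/5 ≈ 14.00 years.
A 4× gap closes after 2 halvings: 2 × 14.00 ≈ 28 years.

about 28 years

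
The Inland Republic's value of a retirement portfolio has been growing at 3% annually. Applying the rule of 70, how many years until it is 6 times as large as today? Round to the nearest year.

At 3% it doubles every 70/3 ≈ 23.33 years.
Reaching 6× takes log₂(6) ≈ 2.58 doublings.
2.58 × 23.33 ≈ 60 years.

about 60 years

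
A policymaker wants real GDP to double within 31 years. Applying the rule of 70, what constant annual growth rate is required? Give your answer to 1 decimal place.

70 / 31 ≈ 2.26, so about 2.3% annually.

approximately 2.3%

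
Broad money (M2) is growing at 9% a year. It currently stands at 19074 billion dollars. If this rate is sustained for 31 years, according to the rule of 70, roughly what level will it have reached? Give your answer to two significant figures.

It doubles every 70/9 ≈ 7.78 years, so 31 years is 3.98 doublings.
2^3.98 ≈ 15.78; 19074 × 15.78 ≈ 300000 billion dollars.

about 300000 billion dollars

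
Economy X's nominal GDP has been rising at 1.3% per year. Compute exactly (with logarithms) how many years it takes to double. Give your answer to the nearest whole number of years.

54 years

t = ln(2) / ln(1 + 0.013) = 0.6931 / 0.012916 ≈ 53.66.
≈ 54 years.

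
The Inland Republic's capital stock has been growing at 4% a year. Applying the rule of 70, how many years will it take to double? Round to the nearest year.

70/4 ≈ 17.50, so it doubles roughly every 18 years.

around 18 years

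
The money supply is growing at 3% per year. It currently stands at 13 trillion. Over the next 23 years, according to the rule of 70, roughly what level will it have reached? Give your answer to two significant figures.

roughly 26 trillion

Doubling time ≈ 70/3 = 23.33 years.
23 years is 23/23.33 ≈ 0.99 doublings, a factor of 2^0.99 ≈ 1.99.
13 × 1.99 ≈ 26 trillion.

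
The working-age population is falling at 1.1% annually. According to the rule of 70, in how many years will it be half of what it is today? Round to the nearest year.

roughly 64 years

Falling at 1.1%, it halves about every 70/1.1 = 63.64 years.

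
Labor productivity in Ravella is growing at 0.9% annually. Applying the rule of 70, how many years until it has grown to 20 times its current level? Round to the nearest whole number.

336 years

At 0.9% it doubles every 70/0.9 ≈ 77.78 years.
Reaching 20× takes log₂(20) ≈ 4.32 doublings.
4.32 × 77.78 ≈ 336 years.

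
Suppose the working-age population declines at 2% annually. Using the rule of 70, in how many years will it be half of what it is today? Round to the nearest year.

Falling at 2%, it halves about every 70/2 = 35.00 years.

around 35 years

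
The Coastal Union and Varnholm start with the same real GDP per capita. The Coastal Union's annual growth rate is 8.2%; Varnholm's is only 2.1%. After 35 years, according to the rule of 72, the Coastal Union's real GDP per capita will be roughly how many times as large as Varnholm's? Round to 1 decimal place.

Rate gap = 8.2% − 2.1% = 6.1 points.
The ratio doubles every 72/6.1 ≈ 11.80 years.
35/11.80 ≈ 2.97 doublings → ratio ≈ 2^2.97 ≈ 7.8.

about 7.8 times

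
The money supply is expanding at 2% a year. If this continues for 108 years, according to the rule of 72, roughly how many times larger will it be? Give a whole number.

8 times

72/2 ≈ 36.00 years per doubling.
108 years fits 3 doublings: 2^3 = 8.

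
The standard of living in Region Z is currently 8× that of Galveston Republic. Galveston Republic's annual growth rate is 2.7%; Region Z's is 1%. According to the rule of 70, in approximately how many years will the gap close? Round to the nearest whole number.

124 years

What matters is the difference: 1.7 pp.
Rule of 70 on the gap: the ratio halves every 70/1.7 ≈ 41.18 years.
An 8× gap closes after 3 halvings: 3 × 41.18 ≈ 124 years.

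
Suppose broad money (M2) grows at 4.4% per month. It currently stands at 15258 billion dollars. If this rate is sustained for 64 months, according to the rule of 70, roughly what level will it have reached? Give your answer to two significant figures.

≈ 250000 billion dollars

Doubling time ≈ 70/4.4 = 15.91 months.
64 months is 64/15.91 ≈ 4.02 doublings, a factor of 2^4.02 ≈ 16.22.
15258 × 16.22 ≈ 250000 billion dollars.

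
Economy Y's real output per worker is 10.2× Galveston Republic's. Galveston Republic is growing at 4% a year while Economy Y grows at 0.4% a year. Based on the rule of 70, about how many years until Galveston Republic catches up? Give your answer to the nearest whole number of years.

What matters is the difference: 3.6 pp.
Rule of 70 on the gap: the ratio halves every 70/3.6 ≈ 19.44 years.
A 10.2× gap takes log₂(10.2) ≈ 3.35 halvings to close: 3.35 × 19.44 ≈ 65 years.

≈ 65 years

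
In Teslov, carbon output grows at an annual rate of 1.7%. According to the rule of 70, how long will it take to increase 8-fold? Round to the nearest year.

At 1.7% it doubles every 70/1.7 ≈ 41.18 years.
Getting to 8× needs 3 doublings: 3 × 41.18 ≈ 124 years.

approximately 124 years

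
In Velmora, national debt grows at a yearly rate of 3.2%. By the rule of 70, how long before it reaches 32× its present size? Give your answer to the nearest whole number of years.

about 109 years

One doubling takes 70/3.2 = 21.88 years.
32 = 2^5, so 5 doublings → 109 years.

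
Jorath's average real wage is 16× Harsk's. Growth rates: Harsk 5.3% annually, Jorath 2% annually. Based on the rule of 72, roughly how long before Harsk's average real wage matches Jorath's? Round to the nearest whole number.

Harsk gains on Jorath at 5.3% − 2% = 3.3 points a year.
At that relative rate the gap halves every 72/3.3 ≈ 21.82 years.
A 16× gap closes after 4 halvings: 4 × 21.82 ≈ 87 years.

roughly 87 years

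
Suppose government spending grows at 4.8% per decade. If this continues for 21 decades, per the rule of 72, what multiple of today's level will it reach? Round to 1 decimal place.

2.6 times

Doubles every ≈ 15.00 decades (72/4.8).
21 decades is 1.40 doublings; 2^1.40 ≈ 2.6×.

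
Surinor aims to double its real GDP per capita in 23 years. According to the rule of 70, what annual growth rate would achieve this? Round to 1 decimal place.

about 3.0% a year

70 / 23 ≈ 3.04, so about 3.0% a year.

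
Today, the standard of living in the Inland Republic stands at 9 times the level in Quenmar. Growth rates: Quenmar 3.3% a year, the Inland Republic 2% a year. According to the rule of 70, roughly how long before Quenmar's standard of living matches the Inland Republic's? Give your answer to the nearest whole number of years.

The growth-rate gap is 3.3% − 2% = 1.3 percentage points.
So the ratio between them halves every 70/1.3 ≈ 53.85 years.
A 9 times gap takes log₂(9) ≈ 3.17 halvings to close: 3.17 × 53.85 ≈ 171 years.

roughly 171 years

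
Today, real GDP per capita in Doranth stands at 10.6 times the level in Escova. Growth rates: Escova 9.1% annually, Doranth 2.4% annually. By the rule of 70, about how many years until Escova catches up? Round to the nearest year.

36 years

Escova gains on Doranth at 9.1% − 2.4% = 6.7 points a year.
At that relative rate the gap halves every 70/6.7 ≈ 10.45 years.
A 10.6 times gap takes log₂(10.6) ≈ 3.41 halvings to close: 3.41 × 10.45 ≈ 36 years.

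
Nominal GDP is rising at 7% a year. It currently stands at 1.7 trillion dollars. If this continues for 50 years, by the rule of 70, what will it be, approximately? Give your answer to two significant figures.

It doubles every 70/7 ≈ 10.00 years, so 50 years is 5.00 doublings.
2^5.00 ≈ 32.00; 1.7 × 32.00 ≈ 54 trillion dollars.

approximately 54 trillion dollars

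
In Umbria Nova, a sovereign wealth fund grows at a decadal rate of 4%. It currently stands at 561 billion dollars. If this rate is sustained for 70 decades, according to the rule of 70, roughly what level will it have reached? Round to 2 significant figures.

about 9000 billion dollars

It doubles every 70/4 ≈ 17.50 decades, so 70 decades is 4.00 doublings.
2^4.00 ≈ 16.00; 561 × 16.00 ≈ 9000 billion dollars.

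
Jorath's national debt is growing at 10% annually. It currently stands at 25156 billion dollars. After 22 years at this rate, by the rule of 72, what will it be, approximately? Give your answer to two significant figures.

around 210000 billion dollars

It doubles every 72/10 ≈ 7.20 years, so 22 years is 3.06 doublings.
2^3.06 ≈ 8.34; 25156 × 8.34 ≈ 210000 billion dollars.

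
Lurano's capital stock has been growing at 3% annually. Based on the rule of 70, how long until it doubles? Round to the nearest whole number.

around 23 years

Doubling time ≈ 70 / 3 = 23.33 years.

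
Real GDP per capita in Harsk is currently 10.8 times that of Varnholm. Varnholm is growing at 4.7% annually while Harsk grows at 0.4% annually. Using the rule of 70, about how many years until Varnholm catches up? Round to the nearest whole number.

Varnholm gains on Harsk at 4.7% − 0.4% = 4.3 points a year.
At that relative rate the gap halves every 70/4.3 ≈ 16.28 years.
A 10.8 times gap takes log₂(10.8) ≈ 3.43 halvings to close: 3.43 × 16.28 ≈ 56 years.

≈ 56 years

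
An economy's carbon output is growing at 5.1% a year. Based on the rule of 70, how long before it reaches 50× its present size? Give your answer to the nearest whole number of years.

around 77 years

One doubling takes 70/5.1 = 13.73 years.
Reaching 50× takes log₂(50) ≈ 5.64 doublings.
5.64 × 13.73 ≈ 77 years.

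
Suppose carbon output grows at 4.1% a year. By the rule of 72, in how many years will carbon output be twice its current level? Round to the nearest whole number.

Doubling time ≈ 72 / 4.1 = 17.56 years.

≈ 18 years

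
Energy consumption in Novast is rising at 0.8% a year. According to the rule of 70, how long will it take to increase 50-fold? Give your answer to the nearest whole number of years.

At 0.8% it doubles every 70/0.8 ≈ 87.50 years.
50× is log₂ 50 ≈ 5.64 doublings, so ≈ 5.64 × 87.50 = 494 years.

around 494 years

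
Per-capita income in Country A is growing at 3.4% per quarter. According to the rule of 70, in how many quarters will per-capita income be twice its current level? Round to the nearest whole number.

approximately 21 quarters

At 3.4%, doubling takes about 70/3.4 = 20.59 quarters.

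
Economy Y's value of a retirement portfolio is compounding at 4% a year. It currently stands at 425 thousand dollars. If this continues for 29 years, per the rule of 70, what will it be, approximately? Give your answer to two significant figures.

Doubling time ≈ 70/4 = 17.50 years.
29 years is 29/17.50 ≈ 1.66 doublings, a factor of 2^1.66 ≈ 3.16.
425 × 3.16 ≈ 1300 thousand dollars.

about 1300 thousand dollars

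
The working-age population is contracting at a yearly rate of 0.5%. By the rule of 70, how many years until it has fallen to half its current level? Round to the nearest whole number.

about 140 years

The rule works in reverse for decay: 70/0.5 ≈ 140.00 years to halve.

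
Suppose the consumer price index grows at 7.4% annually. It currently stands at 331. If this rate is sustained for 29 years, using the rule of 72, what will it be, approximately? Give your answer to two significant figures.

about 2600

It doubles every 72/7.4 ≈ 9.73 years, so 29 years is 2.98 doublings.
2^2.98 ≈ 7.89; 331 × 7.89 ≈ 2600.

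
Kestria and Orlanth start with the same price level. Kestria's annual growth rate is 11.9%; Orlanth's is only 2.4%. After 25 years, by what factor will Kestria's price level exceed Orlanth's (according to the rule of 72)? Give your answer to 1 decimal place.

around 9.8 times

Kestria pulls ahead at 9.5 pp per year, so the ratio doubles every 72/9.5 ≈ 7.58 years.
In 25 years that's 3.30 doublings: 2^3.30 ≈ 9.8.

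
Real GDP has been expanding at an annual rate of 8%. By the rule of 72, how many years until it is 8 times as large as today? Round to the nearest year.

One doubling takes 72/8 = 9.00 years.
8× is 3 doublings, so 3 × 9.00 ≈ 27 years.

about 27 years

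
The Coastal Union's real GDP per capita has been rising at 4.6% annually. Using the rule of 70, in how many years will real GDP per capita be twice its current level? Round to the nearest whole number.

≈ 15 years

Doubling time ≈ 70 / 4.6 = 15.22 years.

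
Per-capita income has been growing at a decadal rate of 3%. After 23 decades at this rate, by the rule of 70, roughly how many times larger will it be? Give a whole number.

Doubling time ≈ 70/3 = 23.33 decades.
23/23.33 ≈ 1 doubling, so about 2^1 = 2×.

roughly 2 times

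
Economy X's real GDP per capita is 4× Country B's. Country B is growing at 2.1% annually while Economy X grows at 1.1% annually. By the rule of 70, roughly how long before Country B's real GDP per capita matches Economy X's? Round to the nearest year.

around 140 years

Country B gains on Economy X at 2.1% − 1.1% = 1 point a year.
At that relative rate the gap halves every 70/1 ≈ 70.00 years.
A 4× gap closes after 2 halvings: 2 × 70.00 ≈ 140 years.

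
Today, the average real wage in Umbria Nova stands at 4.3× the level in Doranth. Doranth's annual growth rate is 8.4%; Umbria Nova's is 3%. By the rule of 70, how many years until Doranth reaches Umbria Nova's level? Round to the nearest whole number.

The growth-rate gap is 8.4% − 3% = 5.4 percentage points.
So the ratio between them halves every 70/5.4 ≈ 12.96 years.
A 4.3× gap takes log₂(4.3) ≈ 2.10 halvings to close: 2.10 × 12.96 ≈ 27 years.

≈ 27 years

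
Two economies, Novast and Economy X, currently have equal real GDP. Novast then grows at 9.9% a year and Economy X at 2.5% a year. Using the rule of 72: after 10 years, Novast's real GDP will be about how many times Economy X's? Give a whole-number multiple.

≈ 2 times

Only the 7.4-point difference matters.
72/7.4 ≈ 9.73 years per doubling of the ratio; 10 years gives 1.03 doublings, so ≈ 2×.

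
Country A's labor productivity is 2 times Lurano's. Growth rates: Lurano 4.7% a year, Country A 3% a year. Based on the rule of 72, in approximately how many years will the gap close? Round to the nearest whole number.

Lurano gains on Country A at 4.7% − 3% = 1.7 points a year.
At that relative rate the gap halves every 72/1.7 ≈ 42.35 years.
A 2 times gap closes after 1 halving: 1 × 42.35 ≈ 42 years.

roughly 42 years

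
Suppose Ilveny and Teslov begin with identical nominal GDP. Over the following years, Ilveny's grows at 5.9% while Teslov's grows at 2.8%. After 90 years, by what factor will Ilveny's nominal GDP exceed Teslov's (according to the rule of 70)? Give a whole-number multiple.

roughly 16 times

Rate gap = 5.9% − 2.8% = 3.1 points.
The ratio doubles every 70/3.1 ≈ 22.58 years.
90/22.58 ≈ 3.99 doublings → ratio ≈ 2^3.99 ≈ 16.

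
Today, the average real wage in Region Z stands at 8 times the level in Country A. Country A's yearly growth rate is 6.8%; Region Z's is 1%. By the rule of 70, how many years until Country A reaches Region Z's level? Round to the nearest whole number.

roughly 36 years

The growth-rate gap is 6.8% − 1% = 5.8 percentage points.
So the ratio between them halves every 70/5.8 ≈ 12.07 years.
An 8 times gap closes after 3 halvings: 3 × 12.07 ≈ 36 years.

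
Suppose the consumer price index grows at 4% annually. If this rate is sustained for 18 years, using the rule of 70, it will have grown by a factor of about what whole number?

approximately 2 times

Doubling time ≈ 70/4 = 17.50 years.
18/17.50 ≈ 1 doubling, so about 2^1 = 2×.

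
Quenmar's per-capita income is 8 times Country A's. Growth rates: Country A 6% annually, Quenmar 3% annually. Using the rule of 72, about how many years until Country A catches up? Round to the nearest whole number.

approximately 72 years

What matters is the difference: 3 pp.
Rule of 72 on the gap: the ratio halves every 72/3 ≈ 24.00 years.
An 8 times gap closes after 3 halvings: 3 × 24.00 ≈ 72 years.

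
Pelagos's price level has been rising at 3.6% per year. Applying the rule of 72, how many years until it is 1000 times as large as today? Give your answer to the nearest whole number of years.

One doubling takes 72/3.6 = 20.00 years.
1000× is log₂ 1000 ≈ 9.97 doublings, so ≈ 9.97 × 20.00 = 199 years.

approximately 199 years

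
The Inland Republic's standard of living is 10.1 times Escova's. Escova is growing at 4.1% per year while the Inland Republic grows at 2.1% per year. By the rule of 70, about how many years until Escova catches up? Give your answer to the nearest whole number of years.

Escova gains on the Inland Republic at 4.1% − 2.1% = 2 points a year.
At that relative rate the gap halves every 70/2 ≈ 35.00 years.
A 10.1 times gap takes log₂(10.1) ≈ 3.34 halvings to close: 3.34 × 35.00 ≈ 117 years.

roughly 117 years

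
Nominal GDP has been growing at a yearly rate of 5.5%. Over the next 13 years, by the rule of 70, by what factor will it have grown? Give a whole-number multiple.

around 2 times

At 5.5% one doubling takes ≈ 12.73 years; 13 years is 1 of them, so ×2.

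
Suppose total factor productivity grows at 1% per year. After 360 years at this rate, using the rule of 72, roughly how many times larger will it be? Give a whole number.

72/1 ≈ 72.00 years per doubling.
360 years fits 5 doublings: 2^5 = 32.

32 times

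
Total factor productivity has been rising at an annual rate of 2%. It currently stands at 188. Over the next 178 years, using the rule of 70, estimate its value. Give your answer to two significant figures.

about 6400

It doubles every 70/2 ≈ 35.00 years, so 178 years is 5.09 doublings.
2^5.09 ≈ 34.06; 188 × 34.06 ≈ 6400.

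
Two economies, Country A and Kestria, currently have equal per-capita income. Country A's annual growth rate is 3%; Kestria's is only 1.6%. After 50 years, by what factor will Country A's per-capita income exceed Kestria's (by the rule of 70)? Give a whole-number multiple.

2 times

Rate gap = 3% − 1.6% = 1.4 points.
The ratio doubles every 70/1.4 ≈ 50.00 years.
50/50.00 ≈ 1.00 doublings → ratio ≈ 2^1.00 ≈ 2.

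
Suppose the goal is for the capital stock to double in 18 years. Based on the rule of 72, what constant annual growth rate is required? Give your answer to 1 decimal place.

roughly 4.0% a year

72 / 18 ≈ 4.00, so about 4.0% a year.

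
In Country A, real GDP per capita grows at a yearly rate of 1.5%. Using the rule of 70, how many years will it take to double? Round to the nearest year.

around 47 years

At 1.5%, doubling takes about 70/1.5 = 46.67 years.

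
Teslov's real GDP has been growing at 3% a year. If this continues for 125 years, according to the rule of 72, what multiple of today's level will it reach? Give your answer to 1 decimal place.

Doubles every ≈ 24.00 years (72/3).
125 years is 5.21 doublings; 2^5.21 ≈ 37.0×.

approximately 37.0 times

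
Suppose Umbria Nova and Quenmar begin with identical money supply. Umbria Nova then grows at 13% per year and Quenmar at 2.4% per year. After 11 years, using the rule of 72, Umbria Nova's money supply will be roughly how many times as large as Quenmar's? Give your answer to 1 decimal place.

Umbria Nova pulls ahead at 10.6 pp per year, so the ratio doubles every 72/10.6 ≈ 6.79 years.
In 11 years that's 1.62 doublings: 2^1.62 ≈ 3.1.

roughly 3.1 times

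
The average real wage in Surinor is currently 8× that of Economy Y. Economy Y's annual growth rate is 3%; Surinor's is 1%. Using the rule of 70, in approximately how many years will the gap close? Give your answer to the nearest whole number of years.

What matters is the difference: 2 pp.
Rule of 70 on the gap: the ratio halves every 70/2 ≈ 35.00 years.
An 8× gap closes after 3 halvings: 3 × 35.00 ≈ 105 years.

≈ 105 years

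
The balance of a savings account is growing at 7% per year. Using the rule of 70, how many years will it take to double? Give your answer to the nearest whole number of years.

At 7%, doubling takes about 70/7 = 10.00 years.

about 10 years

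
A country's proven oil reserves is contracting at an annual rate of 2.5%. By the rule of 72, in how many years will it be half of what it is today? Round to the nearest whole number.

29 years

Falling at 2.5%, it halves about every 72/2.5 = 28.80 years.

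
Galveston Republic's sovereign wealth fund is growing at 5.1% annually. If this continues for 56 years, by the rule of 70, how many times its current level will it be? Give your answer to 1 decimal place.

about 16.9 times

Doubles every ≈ 13.73 years (70/5.1).
56 years is 4.08 doublings; 2^4.08 ≈ 16.9×.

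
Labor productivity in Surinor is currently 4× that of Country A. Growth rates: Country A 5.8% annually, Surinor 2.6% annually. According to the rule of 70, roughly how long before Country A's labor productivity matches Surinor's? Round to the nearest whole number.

around 44 years

Country A gains on Surinor at 5.8% − 2.6% = 3.2 points a year.
At that relative rate the gap halves every 70/3.2 ≈ 21.88 years.
A 4× gap closes after 2 halvings: 2 × 21.88 ≈ 44 years.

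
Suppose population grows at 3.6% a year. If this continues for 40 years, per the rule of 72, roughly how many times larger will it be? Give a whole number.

Doubling time ≈ 72/3.6 = 20.00 years.
40/20.00 ≈ 2 doublings, so about 2^2 = 4×.

≈ 4 times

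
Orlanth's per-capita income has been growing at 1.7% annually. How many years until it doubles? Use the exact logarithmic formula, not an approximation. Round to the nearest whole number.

t = ln(2) / ln(1 + 0.017) = 0.6931 / 0.016857 ≈ 41.12.
≈ 41 years.

41 years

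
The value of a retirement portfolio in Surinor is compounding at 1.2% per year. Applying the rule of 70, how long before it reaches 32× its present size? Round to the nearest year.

around 292 years

One doubling takes 70/1.2 = 58.33 years.
32 = 2^5, so 5 doublings → 292 years.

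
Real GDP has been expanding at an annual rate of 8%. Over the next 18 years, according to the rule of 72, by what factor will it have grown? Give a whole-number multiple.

72/8 ≈ 9.00 years per doubling.
18 years fits 2 doublings: 2^2 = 4.

roughly 4 times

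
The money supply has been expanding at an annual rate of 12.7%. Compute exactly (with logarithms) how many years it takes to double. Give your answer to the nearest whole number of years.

6 years

t = ln(2) / ln(1 + 0.127) = 0.6931 / 0.119559 ≈ 5.80.
≈ 6 years.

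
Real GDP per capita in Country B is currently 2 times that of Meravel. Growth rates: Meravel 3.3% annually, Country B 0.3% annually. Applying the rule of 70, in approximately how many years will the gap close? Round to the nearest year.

The growth-rate gap is 3.3% − 0.3% = 3 percentage points.
So the ratio between them halves every 70/3 ≈ 23.33 years.
A 2 times gap closes after 1 halving: 1 × 23.33 ≈ 23 years.

about 23 years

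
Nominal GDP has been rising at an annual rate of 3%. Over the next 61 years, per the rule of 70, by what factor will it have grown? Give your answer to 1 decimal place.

Doubles every ≈ 23.33 years (70/3).
61 years is 2.61 doublings; 2^2.61 ≈ 6.1×.

roughly 6.1 times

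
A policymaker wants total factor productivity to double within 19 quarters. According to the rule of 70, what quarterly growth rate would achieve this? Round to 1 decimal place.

70 / 19 ≈ 3.68, so about 3.7% per quarter.

roughly 3.7% per quarter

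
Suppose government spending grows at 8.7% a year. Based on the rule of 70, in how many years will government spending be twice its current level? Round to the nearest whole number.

At 8.7%, doubling takes about 70/8.7 = 8.05 years.

roughly 8 years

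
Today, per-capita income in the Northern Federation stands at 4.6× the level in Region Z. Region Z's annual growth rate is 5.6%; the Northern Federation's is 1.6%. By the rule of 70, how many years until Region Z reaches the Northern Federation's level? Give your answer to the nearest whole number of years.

Region Z gains on the Northern Federation at 5.6% − 1.6% = 4 points a year.
At that relative rate the gap halves every 70/4 ≈ 17.50 years.
A 4.6× gap takes log₂(4.6) ≈ 2.20 halvings to close: 2.20 × 17.50 ≈ 39 years.

around 39 years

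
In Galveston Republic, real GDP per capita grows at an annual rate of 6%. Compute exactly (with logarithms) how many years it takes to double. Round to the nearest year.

12 years

t = ln(2) / ln(1 + 0.06) = 0.6931 / 0.058269 ≈ 11.89.
≈ 12 years.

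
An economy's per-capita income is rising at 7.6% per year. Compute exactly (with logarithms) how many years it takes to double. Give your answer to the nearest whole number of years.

9 years

t = ln(2) / ln(1 + 0.076) = 0.6931 / 0.073250 ≈ 9.46.
≈ 9 years.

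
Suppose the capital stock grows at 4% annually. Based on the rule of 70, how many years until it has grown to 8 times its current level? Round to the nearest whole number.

approximately 53 years

One doubling takes 70/4 = 17.50 years.
8× is 3 doublings, so 3 × 17.50 ≈ 53 years.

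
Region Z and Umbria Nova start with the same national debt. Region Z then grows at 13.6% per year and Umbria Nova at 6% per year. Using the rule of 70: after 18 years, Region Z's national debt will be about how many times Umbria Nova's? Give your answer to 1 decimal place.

Region Z pulls ahead at 7.6 pp per year, so the ratio doubles every 70/7.6 ≈ 9.21 years.
In 18 years that's 1.95 doublings: 2^1.95 ≈ 3.9.

around 3.9 times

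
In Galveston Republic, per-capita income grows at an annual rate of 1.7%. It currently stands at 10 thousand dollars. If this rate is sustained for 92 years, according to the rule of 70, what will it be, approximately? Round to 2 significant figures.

about 47 thousand dollars

It doubles every 70/1.7 ≈ 41.18 years, so 92 years is 2.23 doublings.
2^2.23 ≈ 4.69; 10 × 4.69 ≈ 47 thousand dollars.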